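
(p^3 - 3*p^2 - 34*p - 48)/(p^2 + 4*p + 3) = (p^2 - 6*p - 16)/(p + 1)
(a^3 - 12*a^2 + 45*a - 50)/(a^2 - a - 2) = (a^2 - 10*a + 25)/(a + 1)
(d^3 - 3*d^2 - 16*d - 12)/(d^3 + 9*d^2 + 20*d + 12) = (d - 6)/(d + 6)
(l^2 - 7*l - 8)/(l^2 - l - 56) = (l + 1)/(l + 7)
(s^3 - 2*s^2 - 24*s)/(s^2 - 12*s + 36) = s*(s + 4)/(s - 6)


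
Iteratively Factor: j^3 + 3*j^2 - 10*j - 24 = (j + 2)*(j^2 + j - 12) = (j + 2)*(j + 4)*(j - 3)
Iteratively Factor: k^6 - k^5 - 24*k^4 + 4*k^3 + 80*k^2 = (k)*(k^5 - k^4 - 24*k^3 + 4*k^2 + 80*k) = k*(k - 2)*(k^4 + k^3 - 22*k^2 - 40*k) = k*(k - 2)*(k + 2)*(k^3 - k^2 - 20*k) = k*(k - 2)*(k + 2)*(k + 4)*(k^2 - 5*k) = k*(k - 5)*(k - 2)*(k + 2)*(k + 4)*(k)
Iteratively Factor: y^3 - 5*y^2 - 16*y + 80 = (y - 5)*(y^2 - 16) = (y - 5)*(y + 4)*(y - 4)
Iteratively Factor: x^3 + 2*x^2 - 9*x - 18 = (x + 3)*(x^2 - x - 6) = (x + 2)*(x + 3)*(x - 3)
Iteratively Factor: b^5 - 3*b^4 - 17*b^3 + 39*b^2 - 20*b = (b - 1)*(b^4 - 2*b^3 - 19*b^2 + 20*b) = (b - 1)*(b + 4)*(b^3 - 6*b^2 + 5*b) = (b - 5)*(b - 1)*(b + 4)*(b^2 - b) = (b - 5)*(b - 1)^2*(b + 4)*(b)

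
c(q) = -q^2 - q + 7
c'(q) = -2*q - 1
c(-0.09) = 7.08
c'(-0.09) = -0.82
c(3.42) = -8.12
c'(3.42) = -7.84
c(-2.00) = 5.00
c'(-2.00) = 3.00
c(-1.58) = 6.08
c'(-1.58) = 2.16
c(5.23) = -25.58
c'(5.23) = -11.46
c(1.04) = 4.88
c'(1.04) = -3.08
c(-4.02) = -5.14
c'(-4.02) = 7.04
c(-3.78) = -3.51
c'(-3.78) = 6.56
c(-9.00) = -65.00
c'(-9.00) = 17.00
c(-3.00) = 1.00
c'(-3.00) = 5.00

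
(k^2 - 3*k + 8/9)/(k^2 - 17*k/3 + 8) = (k - 1/3)/(k - 3)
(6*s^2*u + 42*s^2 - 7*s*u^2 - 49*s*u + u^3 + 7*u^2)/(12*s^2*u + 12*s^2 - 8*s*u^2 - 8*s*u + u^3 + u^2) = (s*u + 7*s - u^2 - 7*u)/(2*s*u + 2*s - u^2 - u)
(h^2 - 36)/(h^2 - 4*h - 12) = (h + 6)/(h + 2)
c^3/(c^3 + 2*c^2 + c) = c^2/(c^2 + 2*c + 1)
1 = 1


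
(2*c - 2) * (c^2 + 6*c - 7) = 2*c^3 + 10*c^2 - 26*c + 14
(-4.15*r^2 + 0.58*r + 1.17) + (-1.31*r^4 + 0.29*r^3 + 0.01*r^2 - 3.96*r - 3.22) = -1.31*r^4 + 0.29*r^3 - 4.14*r^2 - 3.38*r - 2.05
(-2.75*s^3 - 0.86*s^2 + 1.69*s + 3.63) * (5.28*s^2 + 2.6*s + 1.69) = -14.52*s^5 - 11.6908*s^4 + 2.0397*s^3 + 22.107*s^2 + 12.2941*s + 6.1347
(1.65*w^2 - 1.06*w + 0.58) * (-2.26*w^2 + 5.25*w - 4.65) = -3.729*w^4 + 11.0581*w^3 - 14.5483*w^2 + 7.974*w - 2.697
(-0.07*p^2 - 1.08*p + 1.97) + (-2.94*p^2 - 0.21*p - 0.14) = -3.01*p^2 - 1.29*p + 1.83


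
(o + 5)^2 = o^2 + 10*o + 25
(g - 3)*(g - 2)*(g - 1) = g^3 - 6*g^2 + 11*g - 6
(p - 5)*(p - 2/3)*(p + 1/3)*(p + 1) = p^4 - 13*p^3/3 - 35*p^2/9 + 23*p/9 + 10/9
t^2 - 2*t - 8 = (t - 4)*(t + 2)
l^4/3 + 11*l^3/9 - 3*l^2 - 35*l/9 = l*(l/3 + 1/3)*(l - 7/3)*(l + 5)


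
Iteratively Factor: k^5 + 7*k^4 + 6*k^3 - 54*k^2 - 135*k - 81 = (k + 3)*(k^4 + 4*k^3 - 6*k^2 - 36*k - 27) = (k + 3)^2*(k^3 + k^2 - 9*k - 9) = (k - 3)*(k + 3)^2*(k^2 + 4*k + 3) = (k - 3)*(k + 1)*(k + 3)^2*(k + 3)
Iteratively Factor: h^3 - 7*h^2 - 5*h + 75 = (h - 5)*(h^2 - 2*h - 15) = (h - 5)^2*(h + 3)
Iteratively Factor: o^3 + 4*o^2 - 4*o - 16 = (o + 4)*(o^2 - 4) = (o + 2)*(o + 4)*(o - 2)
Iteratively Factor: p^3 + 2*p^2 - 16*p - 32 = (p - 4)*(p^2 + 6*p + 8) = (p - 4)*(p + 2)*(p + 4)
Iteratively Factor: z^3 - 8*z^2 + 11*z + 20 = (z - 4)*(z^2 - 4*z - 5) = (z - 4)*(z + 1)*(z - 5)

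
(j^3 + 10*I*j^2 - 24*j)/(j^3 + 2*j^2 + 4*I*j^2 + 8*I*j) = (j + 6*I)/(j + 2)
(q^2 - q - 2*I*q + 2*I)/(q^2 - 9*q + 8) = (q - 2*I)/(q - 8)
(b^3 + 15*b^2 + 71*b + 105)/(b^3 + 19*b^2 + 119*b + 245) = (b + 3)/(b + 7)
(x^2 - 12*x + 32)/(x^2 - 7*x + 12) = (x - 8)/(x - 3)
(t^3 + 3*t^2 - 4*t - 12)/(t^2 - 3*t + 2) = (t^2 + 5*t + 6)/(t - 1)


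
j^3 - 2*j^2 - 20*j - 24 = (j - 6)*(j + 2)^2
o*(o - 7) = o^2 - 7*o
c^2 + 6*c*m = c*(c + 6*m)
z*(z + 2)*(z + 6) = z^3 + 8*z^2 + 12*z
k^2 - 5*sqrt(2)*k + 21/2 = (k - 7*sqrt(2)/2)*(k - 3*sqrt(2)/2)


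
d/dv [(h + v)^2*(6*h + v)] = (h + v)*(13*h + 3*v)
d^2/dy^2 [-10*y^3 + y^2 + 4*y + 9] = 2 - 60*y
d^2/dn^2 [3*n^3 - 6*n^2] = 18*n - 12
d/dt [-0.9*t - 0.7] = -0.900000000000000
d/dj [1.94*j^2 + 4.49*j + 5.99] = 3.88*j + 4.49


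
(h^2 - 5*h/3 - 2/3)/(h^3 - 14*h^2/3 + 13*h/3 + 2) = 1/(h - 3)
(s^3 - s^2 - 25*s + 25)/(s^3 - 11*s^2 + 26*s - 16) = (s^2 - 25)/(s^2 - 10*s + 16)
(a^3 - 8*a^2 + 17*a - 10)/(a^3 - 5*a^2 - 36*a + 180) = (a^2 - 3*a + 2)/(a^2 - 36)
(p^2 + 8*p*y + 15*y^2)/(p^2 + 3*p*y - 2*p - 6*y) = (p + 5*y)/(p - 2)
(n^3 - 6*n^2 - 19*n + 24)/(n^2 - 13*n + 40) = (n^2 + 2*n - 3)/(n - 5)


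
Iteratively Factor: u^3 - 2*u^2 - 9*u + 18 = (u - 2)*(u^2 - 9) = (u - 2)*(u + 3)*(u - 3)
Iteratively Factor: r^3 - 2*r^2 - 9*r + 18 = (r - 2)*(r^2 - 9) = (r - 3)*(r - 2)*(r + 3)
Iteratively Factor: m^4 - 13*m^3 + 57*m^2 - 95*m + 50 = (m - 5)*(m^3 - 8*m^2 + 17*m - 10) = (m - 5)*(m - 1)*(m^2 - 7*m + 10) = (m - 5)^2*(m - 1)*(m - 2)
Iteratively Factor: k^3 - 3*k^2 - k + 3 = (k - 3)*(k^2 - 1) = (k - 3)*(k + 1)*(k - 1)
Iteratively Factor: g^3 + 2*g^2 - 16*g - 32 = (g + 4)*(g^2 - 2*g - 8) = (g - 4)*(g + 4)*(g + 2)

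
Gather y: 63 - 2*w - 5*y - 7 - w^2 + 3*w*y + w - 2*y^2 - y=-w^2 - w - 2*y^2 + y*(3*w - 6) + 56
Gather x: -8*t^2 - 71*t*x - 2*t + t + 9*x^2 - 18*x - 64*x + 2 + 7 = -8*t^2 - t + 9*x^2 + x*(-71*t - 82) + 9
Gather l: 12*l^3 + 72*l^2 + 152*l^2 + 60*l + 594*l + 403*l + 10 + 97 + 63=12*l^3 + 224*l^2 + 1057*l + 170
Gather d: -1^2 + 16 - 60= -45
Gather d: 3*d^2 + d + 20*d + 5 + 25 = 3*d^2 + 21*d + 30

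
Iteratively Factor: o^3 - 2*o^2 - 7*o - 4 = (o + 1)*(o^2 - 3*o - 4) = (o - 4)*(o + 1)*(o + 1)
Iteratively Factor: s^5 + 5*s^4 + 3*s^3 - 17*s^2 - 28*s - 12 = (s - 2)*(s^4 + 7*s^3 + 17*s^2 + 17*s + 6) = (s - 2)*(s + 2)*(s^3 + 5*s^2 + 7*s + 3) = (s - 2)*(s + 1)*(s + 2)*(s^2 + 4*s + 3) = (s - 2)*(s + 1)*(s + 2)*(s + 3)*(s + 1)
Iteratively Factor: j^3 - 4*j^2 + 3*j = (j - 3)*(j^2 - j) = j*(j - 3)*(j - 1)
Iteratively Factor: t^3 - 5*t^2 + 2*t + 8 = (t - 2)*(t^2 - 3*t - 4) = (t - 4)*(t - 2)*(t + 1)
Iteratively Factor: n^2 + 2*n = (n)*(n + 2)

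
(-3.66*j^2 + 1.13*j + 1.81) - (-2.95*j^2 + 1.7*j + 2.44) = -0.71*j^2 - 0.57*j - 0.63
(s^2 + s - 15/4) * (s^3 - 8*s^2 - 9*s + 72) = s^5 - 7*s^4 - 83*s^3/4 + 93*s^2 + 423*s/4 - 270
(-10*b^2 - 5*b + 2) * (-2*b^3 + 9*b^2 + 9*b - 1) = 20*b^5 - 80*b^4 - 139*b^3 - 17*b^2 + 23*b - 2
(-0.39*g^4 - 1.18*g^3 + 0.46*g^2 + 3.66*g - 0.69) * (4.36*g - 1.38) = -1.7004*g^5 - 4.6066*g^4 + 3.634*g^3 + 15.3228*g^2 - 8.0592*g + 0.9522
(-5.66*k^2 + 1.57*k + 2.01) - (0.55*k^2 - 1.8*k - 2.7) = -6.21*k^2 + 3.37*k + 4.71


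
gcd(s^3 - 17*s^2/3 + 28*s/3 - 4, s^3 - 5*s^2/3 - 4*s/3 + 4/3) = s^2 - 8*s/3 + 4/3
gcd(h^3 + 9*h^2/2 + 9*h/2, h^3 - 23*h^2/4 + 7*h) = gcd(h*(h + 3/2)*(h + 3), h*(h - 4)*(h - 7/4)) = h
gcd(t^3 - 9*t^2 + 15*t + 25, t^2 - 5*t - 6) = t + 1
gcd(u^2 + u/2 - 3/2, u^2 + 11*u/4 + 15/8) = u + 3/2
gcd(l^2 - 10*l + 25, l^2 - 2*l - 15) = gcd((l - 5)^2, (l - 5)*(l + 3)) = l - 5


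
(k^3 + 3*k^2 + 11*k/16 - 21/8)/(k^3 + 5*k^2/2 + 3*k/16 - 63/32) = 2*(k + 2)/(2*k + 3)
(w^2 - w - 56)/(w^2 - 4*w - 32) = (w + 7)/(w + 4)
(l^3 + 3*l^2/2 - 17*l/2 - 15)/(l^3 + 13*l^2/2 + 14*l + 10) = (l - 3)/(l + 2)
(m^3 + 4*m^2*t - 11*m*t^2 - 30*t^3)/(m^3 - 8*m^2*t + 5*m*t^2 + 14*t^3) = (m^3 + 4*m^2*t - 11*m*t^2 - 30*t^3)/(m^3 - 8*m^2*t + 5*m*t^2 + 14*t^3)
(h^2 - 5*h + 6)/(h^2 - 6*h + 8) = (h - 3)/(h - 4)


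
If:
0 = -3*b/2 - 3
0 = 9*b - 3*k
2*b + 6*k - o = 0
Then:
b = -2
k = -6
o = -40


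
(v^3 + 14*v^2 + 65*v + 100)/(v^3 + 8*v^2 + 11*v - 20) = (v + 5)/(v - 1)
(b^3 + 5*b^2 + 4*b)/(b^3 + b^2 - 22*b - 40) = b*(b + 1)/(b^2 - 3*b - 10)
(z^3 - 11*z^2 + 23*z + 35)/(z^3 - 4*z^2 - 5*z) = (z - 7)/z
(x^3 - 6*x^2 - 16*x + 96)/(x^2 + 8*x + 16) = (x^2 - 10*x + 24)/(x + 4)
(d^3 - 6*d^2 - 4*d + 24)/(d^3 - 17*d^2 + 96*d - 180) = (d^2 - 4)/(d^2 - 11*d + 30)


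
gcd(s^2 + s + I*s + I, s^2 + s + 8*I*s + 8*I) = s + 1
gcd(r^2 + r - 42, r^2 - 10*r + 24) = r - 6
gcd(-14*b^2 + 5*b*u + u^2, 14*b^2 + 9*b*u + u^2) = 7*b + u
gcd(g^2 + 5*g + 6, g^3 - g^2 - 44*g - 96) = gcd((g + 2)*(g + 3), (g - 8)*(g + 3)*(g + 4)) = g + 3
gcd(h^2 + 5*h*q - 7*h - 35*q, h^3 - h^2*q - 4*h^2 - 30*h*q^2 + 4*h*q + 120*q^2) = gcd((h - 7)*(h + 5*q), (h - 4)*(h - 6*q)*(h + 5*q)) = h + 5*q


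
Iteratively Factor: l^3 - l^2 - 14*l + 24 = (l - 3)*(l^2 + 2*l - 8) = (l - 3)*(l - 2)*(l + 4)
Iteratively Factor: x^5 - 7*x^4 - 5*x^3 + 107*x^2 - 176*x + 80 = (x - 4)*(x^4 - 3*x^3 - 17*x^2 + 39*x - 20) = (x - 5)*(x - 4)*(x^3 + 2*x^2 - 7*x + 4) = (x - 5)*(x - 4)*(x - 1)*(x^2 + 3*x - 4) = (x - 5)*(x - 4)*(x - 1)^2*(x + 4)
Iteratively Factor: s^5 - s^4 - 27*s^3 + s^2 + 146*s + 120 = (s + 2)*(s^4 - 3*s^3 - 21*s^2 + 43*s + 60) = (s - 3)*(s + 2)*(s^3 - 21*s - 20) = (s - 3)*(s + 2)*(s + 4)*(s^2 - 4*s - 5) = (s - 5)*(s - 3)*(s + 2)*(s + 4)*(s + 1)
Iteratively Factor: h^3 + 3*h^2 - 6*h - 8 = (h - 2)*(h^2 + 5*h + 4) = (h - 2)*(h + 4)*(h + 1)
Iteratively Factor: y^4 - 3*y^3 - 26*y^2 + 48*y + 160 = (y - 5)*(y^3 + 2*y^2 - 16*y - 32) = (y - 5)*(y + 4)*(y^2 - 2*y - 8) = (y - 5)*(y - 4)*(y + 4)*(y + 2)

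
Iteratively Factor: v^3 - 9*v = (v)*(v^2 - 9) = v*(v + 3)*(v - 3)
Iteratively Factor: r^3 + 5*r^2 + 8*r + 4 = (r + 2)*(r^2 + 3*r + 2) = (r + 1)*(r + 2)*(r + 2)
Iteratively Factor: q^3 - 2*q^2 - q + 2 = (q + 1)*(q^2 - 3*q + 2) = (q - 2)*(q + 1)*(q - 1)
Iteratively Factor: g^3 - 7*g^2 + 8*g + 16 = (g + 1)*(g^2 - 8*g + 16) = (g - 4)*(g + 1)*(g - 4)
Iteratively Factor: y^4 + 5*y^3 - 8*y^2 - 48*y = (y + 4)*(y^3 + y^2 - 12*y) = (y + 4)^2*(y^2 - 3*y) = (y - 3)*(y + 4)^2*(y)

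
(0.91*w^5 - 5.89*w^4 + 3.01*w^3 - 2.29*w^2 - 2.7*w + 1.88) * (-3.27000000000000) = -2.9757*w^5 + 19.2603*w^4 - 9.8427*w^3 + 7.4883*w^2 + 8.829*w - 6.1476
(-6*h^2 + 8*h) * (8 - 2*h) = 12*h^3 - 64*h^2 + 64*h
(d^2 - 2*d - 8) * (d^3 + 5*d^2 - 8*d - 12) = d^5 + 3*d^4 - 26*d^3 - 36*d^2 + 88*d + 96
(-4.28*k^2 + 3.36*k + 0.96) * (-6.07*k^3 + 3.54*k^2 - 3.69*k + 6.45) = 25.9796*k^5 - 35.5464*k^4 + 21.8604*k^3 - 36.606*k^2 + 18.1296*k + 6.192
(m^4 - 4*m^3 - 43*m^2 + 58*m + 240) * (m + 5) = m^5 + m^4 - 63*m^3 - 157*m^2 + 530*m + 1200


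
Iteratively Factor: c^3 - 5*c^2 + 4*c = (c)*(c^2 - 5*c + 4) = c*(c - 4)*(c - 1)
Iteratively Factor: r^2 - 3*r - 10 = (r - 5)*(r + 2)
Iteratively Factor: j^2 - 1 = (j - 1)*(j + 1)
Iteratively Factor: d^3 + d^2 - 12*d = (d - 3)*(d^2 + 4*d) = d*(d - 3)*(d + 4)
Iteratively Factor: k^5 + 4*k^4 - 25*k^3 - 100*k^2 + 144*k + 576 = (k - 4)*(k^4 + 8*k^3 + 7*k^2 - 72*k - 144) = (k - 4)*(k + 3)*(k^3 + 5*k^2 - 8*k - 48) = (k - 4)*(k + 3)*(k + 4)*(k^2 + k - 12) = (k - 4)*(k + 3)*(k + 4)^2*(k - 3)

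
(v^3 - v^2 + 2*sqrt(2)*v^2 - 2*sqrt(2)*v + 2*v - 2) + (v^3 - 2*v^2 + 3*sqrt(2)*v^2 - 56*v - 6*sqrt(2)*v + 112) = 2*v^3 - 3*v^2 + 5*sqrt(2)*v^2 - 54*v - 8*sqrt(2)*v + 110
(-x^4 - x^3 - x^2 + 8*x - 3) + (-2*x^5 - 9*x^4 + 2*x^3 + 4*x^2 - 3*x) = -2*x^5 - 10*x^4 + x^3 + 3*x^2 + 5*x - 3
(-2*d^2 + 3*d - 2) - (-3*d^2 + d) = d^2 + 2*d - 2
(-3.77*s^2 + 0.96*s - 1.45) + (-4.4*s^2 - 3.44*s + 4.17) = -8.17*s^2 - 2.48*s + 2.72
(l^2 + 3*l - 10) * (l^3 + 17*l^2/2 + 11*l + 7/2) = l^5 + 23*l^4/2 + 53*l^3/2 - 97*l^2/2 - 199*l/2 - 35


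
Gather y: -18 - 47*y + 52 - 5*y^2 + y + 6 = -5*y^2 - 46*y + 40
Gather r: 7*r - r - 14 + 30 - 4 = 6*r + 12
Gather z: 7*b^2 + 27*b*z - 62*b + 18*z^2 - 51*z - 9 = 7*b^2 - 62*b + 18*z^2 + z*(27*b - 51) - 9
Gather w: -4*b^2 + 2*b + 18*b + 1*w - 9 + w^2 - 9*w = -4*b^2 + 20*b + w^2 - 8*w - 9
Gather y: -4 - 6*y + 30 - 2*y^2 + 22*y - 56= -2*y^2 + 16*y - 30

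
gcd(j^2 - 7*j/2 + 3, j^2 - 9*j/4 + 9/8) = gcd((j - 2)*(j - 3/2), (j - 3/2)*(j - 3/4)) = j - 3/2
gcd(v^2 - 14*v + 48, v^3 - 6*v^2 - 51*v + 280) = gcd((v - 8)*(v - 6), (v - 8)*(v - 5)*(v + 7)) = v - 8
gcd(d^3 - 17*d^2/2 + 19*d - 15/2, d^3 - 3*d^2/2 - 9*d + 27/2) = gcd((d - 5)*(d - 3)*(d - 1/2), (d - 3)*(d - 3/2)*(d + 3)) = d - 3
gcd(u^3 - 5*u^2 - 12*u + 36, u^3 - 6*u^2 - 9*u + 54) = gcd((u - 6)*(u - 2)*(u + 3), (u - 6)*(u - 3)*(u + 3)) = u^2 - 3*u - 18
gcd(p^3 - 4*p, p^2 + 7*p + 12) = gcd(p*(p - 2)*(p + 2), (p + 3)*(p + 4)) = 1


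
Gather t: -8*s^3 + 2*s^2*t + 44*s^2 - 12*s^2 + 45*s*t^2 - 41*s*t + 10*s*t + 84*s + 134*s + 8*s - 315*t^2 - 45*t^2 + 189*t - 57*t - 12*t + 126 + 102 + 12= -8*s^3 + 32*s^2 + 226*s + t^2*(45*s - 360) + t*(2*s^2 - 31*s + 120) + 240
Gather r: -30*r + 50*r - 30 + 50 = 20*r + 20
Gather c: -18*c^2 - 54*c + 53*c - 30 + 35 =-18*c^2 - c + 5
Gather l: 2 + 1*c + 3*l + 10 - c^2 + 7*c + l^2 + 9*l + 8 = -c^2 + 8*c + l^2 + 12*l + 20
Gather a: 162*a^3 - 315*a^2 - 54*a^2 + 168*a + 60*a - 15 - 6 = 162*a^3 - 369*a^2 + 228*a - 21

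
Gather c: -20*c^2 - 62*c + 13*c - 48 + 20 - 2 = -20*c^2 - 49*c - 30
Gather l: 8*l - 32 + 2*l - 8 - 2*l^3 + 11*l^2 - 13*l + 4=-2*l^3 + 11*l^2 - 3*l - 36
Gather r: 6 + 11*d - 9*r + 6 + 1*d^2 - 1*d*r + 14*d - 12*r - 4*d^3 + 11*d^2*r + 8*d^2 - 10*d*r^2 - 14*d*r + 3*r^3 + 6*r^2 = -4*d^3 + 9*d^2 + 25*d + 3*r^3 + r^2*(6 - 10*d) + r*(11*d^2 - 15*d - 21) + 12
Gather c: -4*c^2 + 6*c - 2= -4*c^2 + 6*c - 2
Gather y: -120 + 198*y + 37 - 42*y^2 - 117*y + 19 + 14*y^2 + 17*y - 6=-28*y^2 + 98*y - 70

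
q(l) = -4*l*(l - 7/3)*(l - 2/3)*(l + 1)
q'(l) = -4*l*(l - 7/3)*(l - 2/3) - 4*l*(l - 7/3)*(l + 1) - 4*l*(l - 2/3)*(l + 1) - 4*(l - 7/3)*(l - 2/3)*(l + 1) = -16*l^3 + 24*l^2 + 104*l/9 - 56/9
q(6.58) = -5009.98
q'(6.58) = -3449.32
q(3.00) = -74.67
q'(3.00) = -187.56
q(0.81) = 1.28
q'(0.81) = 10.38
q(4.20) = -576.19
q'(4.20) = -719.74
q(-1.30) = -11.15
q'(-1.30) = 54.47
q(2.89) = -55.66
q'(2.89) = -158.58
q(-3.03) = -487.80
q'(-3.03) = 624.20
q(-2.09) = -111.11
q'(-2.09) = 220.53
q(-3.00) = -469.33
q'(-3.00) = 607.11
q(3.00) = -74.67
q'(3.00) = -187.56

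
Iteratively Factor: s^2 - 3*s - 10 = (s + 2)*(s - 5)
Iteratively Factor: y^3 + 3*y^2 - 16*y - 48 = (y - 4)*(y^2 + 7*y + 12) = (y - 4)*(y + 3)*(y + 4)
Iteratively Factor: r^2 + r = (r)*(r + 1)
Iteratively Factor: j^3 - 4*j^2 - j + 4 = (j - 4)*(j^2 - 1) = (j - 4)*(j - 1)*(j + 1)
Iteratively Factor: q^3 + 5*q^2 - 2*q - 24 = (q + 4)*(q^2 + q - 6) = (q + 3)*(q + 4)*(q - 2)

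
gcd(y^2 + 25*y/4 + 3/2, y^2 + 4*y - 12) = y + 6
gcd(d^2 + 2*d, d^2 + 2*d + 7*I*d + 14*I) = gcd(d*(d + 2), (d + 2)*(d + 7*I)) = d + 2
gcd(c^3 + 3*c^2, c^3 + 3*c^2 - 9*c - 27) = c + 3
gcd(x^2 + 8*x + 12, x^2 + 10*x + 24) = x + 6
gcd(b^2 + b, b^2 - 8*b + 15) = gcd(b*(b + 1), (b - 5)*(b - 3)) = 1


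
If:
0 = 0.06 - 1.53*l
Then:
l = 0.04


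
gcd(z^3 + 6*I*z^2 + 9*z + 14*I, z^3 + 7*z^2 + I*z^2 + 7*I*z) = z + I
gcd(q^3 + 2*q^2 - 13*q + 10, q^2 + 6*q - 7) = q - 1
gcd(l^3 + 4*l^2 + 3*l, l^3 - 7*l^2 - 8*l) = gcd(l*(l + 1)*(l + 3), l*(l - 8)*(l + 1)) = l^2 + l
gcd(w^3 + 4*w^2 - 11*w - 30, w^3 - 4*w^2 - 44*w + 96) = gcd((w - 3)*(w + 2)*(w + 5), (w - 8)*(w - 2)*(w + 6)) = 1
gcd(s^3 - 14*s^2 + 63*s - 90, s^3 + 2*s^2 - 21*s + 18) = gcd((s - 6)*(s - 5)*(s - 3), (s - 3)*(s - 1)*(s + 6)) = s - 3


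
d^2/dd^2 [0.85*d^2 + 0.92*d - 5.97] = 1.70000000000000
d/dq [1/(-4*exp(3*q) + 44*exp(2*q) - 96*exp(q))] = (3*exp(2*q) - 22*exp(q) + 24)*exp(-q)/(4*(exp(2*q) - 11*exp(q) + 24)^2)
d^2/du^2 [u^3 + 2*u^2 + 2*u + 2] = 6*u + 4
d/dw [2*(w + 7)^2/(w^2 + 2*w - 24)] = 4*(w + 7)*(w^2 + 2*w - (w + 1)*(w + 7) - 24)/(w^2 + 2*w - 24)^2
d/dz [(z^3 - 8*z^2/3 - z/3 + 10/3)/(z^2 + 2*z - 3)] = (3*z^4 + 12*z^3 - 42*z^2 + 28*z - 17)/(3*(z^4 + 4*z^3 - 2*z^2 - 12*z + 9))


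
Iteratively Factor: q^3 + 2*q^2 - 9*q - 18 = (q + 3)*(q^2 - q - 6) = (q + 2)*(q + 3)*(q - 3)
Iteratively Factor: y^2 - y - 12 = (y - 4)*(y + 3)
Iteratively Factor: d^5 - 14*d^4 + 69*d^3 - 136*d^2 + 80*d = (d - 1)*(d^4 - 13*d^3 + 56*d^2 - 80*d) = (d - 5)*(d - 1)*(d^3 - 8*d^2 + 16*d) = (d - 5)*(d - 4)*(d - 1)*(d^2 - 4*d) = d*(d - 5)*(d - 4)*(d - 1)*(d - 4)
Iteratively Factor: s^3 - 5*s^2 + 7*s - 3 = (s - 3)*(s^2 - 2*s + 1) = (s - 3)*(s - 1)*(s - 1)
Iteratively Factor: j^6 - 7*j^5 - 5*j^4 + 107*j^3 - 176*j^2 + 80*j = (j - 4)*(j^5 - 3*j^4 - 17*j^3 + 39*j^2 - 20*j) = (j - 5)*(j - 4)*(j^4 + 2*j^3 - 7*j^2 + 4*j) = (j - 5)*(j - 4)*(j - 1)*(j^3 + 3*j^2 - 4*j) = j*(j - 5)*(j - 4)*(j - 1)*(j^2 + 3*j - 4) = j*(j - 5)*(j - 4)*(j - 1)*(j + 4)*(j - 1)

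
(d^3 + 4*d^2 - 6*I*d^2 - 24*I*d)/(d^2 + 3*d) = (d^2 + d*(4 - 6*I) - 24*I)/(d + 3)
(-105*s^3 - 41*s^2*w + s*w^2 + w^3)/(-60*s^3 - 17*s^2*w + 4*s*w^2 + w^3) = (7*s - w)/(4*s - w)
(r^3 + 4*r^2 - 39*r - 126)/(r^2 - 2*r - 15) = (r^2 + r - 42)/(r - 5)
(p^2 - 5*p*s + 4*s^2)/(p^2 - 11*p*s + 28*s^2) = (p - s)/(p - 7*s)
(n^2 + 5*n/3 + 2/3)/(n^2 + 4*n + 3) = (n + 2/3)/(n + 3)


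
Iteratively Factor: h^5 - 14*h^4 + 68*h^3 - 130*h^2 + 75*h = (h - 5)*(h^4 - 9*h^3 + 23*h^2 - 15*h) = (h - 5)^2*(h^3 - 4*h^2 + 3*h) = h*(h - 5)^2*(h^2 - 4*h + 3) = h*(h - 5)^2*(h - 3)*(h - 1)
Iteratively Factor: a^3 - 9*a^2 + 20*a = (a - 5)*(a^2 - 4*a) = a*(a - 5)*(a - 4)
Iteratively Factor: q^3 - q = (q - 1)*(q^2 + q) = q*(q - 1)*(q + 1)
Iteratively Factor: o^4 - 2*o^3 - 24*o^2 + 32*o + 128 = (o + 4)*(o^3 - 6*o^2 + 32) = (o - 4)*(o + 4)*(o^2 - 2*o - 8) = (o - 4)^2*(o + 4)*(o + 2)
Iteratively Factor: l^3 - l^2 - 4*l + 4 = (l + 2)*(l^2 - 3*l + 2) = (l - 1)*(l + 2)*(l - 2)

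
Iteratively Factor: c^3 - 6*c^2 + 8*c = (c - 4)*(c^2 - 2*c) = (c - 4)*(c - 2)*(c)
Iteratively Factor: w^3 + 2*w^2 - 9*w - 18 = (w + 3)*(w^2 - w - 6) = (w + 2)*(w + 3)*(w - 3)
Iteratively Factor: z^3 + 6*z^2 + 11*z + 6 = (z + 1)*(z^2 + 5*z + 6) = (z + 1)*(z + 3)*(z + 2)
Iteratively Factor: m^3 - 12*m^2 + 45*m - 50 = (m - 5)*(m^2 - 7*m + 10) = (m - 5)*(m - 2)*(m - 5)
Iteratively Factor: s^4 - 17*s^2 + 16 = (s - 1)*(s^3 + s^2 - 16*s - 16) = (s - 1)*(s + 1)*(s^2 - 16) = (s - 1)*(s + 1)*(s + 4)*(s - 4)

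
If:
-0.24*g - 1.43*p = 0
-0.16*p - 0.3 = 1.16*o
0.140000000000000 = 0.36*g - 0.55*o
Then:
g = -0.01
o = -0.26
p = 0.00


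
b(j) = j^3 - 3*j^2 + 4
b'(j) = 3*j^2 - 6*j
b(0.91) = 2.27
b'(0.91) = -2.98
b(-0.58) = 2.80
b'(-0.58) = 4.49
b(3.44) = 9.21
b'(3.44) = 14.86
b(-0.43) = 3.37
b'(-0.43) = 3.13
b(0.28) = 3.79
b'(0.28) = -1.44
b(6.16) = 123.91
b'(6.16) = 76.88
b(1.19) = 1.44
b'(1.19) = -2.89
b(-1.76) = -10.74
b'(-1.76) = 19.85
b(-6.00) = -320.00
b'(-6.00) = 144.00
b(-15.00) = -4046.00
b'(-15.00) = 765.00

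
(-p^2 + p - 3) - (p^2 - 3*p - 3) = -2*p^2 + 4*p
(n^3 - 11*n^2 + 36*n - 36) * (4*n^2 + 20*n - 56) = 4*n^5 - 24*n^4 - 132*n^3 + 1192*n^2 - 2736*n + 2016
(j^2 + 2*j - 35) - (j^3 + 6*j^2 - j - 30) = -j^3 - 5*j^2 + 3*j - 5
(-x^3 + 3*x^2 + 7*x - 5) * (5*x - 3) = -5*x^4 + 18*x^3 + 26*x^2 - 46*x + 15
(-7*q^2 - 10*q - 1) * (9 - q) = 7*q^3 - 53*q^2 - 89*q - 9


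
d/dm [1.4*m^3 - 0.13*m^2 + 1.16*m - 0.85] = 4.2*m^2 - 0.26*m + 1.16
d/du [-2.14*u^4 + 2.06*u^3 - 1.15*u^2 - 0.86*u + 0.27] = -8.56*u^3 + 6.18*u^2 - 2.3*u - 0.86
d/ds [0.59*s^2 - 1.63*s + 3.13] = 1.18*s - 1.63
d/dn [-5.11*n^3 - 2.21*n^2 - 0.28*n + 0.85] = -15.33*n^2 - 4.42*n - 0.28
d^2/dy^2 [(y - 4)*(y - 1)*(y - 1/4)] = 6*y - 21/2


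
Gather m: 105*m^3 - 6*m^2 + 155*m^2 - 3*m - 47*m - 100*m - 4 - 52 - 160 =105*m^3 + 149*m^2 - 150*m - 216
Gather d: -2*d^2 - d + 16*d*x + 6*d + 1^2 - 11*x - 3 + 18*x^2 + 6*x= -2*d^2 + d*(16*x + 5) + 18*x^2 - 5*x - 2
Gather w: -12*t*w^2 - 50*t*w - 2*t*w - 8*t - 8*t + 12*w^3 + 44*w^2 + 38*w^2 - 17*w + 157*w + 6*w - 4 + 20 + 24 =-16*t + 12*w^3 + w^2*(82 - 12*t) + w*(146 - 52*t) + 40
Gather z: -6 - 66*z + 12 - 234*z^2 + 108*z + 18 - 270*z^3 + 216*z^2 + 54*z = -270*z^3 - 18*z^2 + 96*z + 24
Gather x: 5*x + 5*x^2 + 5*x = 5*x^2 + 10*x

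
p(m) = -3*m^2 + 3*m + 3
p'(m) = 3 - 6*m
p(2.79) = -11.98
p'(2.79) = -13.74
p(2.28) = -5.76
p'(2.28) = -10.68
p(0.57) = 3.74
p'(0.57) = -0.42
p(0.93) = 3.20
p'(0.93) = -2.58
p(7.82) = -157.00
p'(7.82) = -43.92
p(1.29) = 1.88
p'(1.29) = -4.74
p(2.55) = -8.86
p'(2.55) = -12.30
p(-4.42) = -68.87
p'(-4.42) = 29.52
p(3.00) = -15.00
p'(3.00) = -15.00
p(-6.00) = -123.00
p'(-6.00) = 39.00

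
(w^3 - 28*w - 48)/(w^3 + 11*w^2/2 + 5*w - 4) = 2*(w - 6)/(2*w - 1)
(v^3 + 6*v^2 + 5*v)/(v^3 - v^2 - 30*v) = (v + 1)/(v - 6)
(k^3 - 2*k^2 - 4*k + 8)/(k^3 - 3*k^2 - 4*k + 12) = (k - 2)/(k - 3)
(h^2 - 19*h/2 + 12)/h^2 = 1 - 19/(2*h) + 12/h^2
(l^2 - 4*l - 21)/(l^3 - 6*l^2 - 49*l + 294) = (l + 3)/(l^2 + l - 42)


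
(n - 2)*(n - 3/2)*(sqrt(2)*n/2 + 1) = sqrt(2)*n^3/2 - 7*sqrt(2)*n^2/4 + n^2 - 7*n/2 + 3*sqrt(2)*n/2 + 3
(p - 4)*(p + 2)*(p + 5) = p^3 + 3*p^2 - 18*p - 40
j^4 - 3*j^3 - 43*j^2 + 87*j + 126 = (j - 7)*(j - 3)*(j + 1)*(j + 6)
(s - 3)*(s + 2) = s^2 - s - 6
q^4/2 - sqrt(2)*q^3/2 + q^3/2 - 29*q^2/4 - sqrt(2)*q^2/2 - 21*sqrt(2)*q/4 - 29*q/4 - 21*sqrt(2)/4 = (q/2 + 1/2)*(q - 7*sqrt(2)/2)*(q + sqrt(2))*(q + 3*sqrt(2)/2)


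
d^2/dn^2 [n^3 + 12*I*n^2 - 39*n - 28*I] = 6*n + 24*I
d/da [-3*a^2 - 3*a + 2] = -6*a - 3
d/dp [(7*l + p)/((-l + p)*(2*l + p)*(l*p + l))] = ((l - p)*(2*l + p)*(7*l + p) - (l - p)*(2*l + p)*(p + 1) + (l - p)*(7*l + p)*(p + 1) - (2*l + p)*(7*l + p)*(p + 1))/(l*(l - p)^2*(2*l + p)^2*(p + 1)^2)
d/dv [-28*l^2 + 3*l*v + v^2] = 3*l + 2*v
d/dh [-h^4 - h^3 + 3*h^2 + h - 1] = -4*h^3 - 3*h^2 + 6*h + 1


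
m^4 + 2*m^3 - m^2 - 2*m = m*(m - 1)*(m + 1)*(m + 2)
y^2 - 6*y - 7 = (y - 7)*(y + 1)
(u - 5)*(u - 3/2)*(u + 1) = u^3 - 11*u^2/2 + u + 15/2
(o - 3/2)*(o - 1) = o^2 - 5*o/2 + 3/2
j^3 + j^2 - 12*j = j*(j - 3)*(j + 4)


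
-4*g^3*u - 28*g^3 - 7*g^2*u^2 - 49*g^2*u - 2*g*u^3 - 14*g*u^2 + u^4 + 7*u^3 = (-4*g + u)*(g + u)^2*(u + 7)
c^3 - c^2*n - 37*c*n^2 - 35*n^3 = (c - 7*n)*(c + n)*(c + 5*n)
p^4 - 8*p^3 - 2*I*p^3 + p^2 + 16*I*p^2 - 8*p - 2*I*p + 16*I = (p - 8)*(p - 2*I)*(p - I)*(p + I)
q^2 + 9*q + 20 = (q + 4)*(q + 5)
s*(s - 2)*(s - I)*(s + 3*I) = s^4 - 2*s^3 + 2*I*s^3 + 3*s^2 - 4*I*s^2 - 6*s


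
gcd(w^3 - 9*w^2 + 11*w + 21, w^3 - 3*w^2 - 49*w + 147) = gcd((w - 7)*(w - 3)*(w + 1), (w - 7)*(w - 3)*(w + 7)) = w^2 - 10*w + 21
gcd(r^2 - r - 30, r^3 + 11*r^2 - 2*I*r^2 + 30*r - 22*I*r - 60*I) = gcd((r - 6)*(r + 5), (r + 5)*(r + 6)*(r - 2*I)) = r + 5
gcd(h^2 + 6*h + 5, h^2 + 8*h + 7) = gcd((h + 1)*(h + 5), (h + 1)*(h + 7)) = h + 1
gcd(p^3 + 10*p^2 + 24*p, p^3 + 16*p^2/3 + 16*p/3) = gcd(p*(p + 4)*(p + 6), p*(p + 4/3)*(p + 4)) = p^2 + 4*p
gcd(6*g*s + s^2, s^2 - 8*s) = s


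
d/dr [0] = 0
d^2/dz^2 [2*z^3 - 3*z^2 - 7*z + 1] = 12*z - 6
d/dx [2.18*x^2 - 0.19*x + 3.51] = 4.36*x - 0.19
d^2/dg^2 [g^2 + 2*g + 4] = 2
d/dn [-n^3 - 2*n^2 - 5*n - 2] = -3*n^2 - 4*n - 5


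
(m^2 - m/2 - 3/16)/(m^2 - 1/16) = (4*m - 3)/(4*m - 1)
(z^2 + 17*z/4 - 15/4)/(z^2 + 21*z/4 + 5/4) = (4*z - 3)/(4*z + 1)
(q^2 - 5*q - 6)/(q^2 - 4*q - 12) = (q + 1)/(q + 2)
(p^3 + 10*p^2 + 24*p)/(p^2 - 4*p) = (p^2 + 10*p + 24)/(p - 4)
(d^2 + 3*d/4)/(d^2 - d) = (d + 3/4)/(d - 1)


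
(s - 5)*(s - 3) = s^2 - 8*s + 15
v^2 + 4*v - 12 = (v - 2)*(v + 6)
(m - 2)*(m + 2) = m^2 - 4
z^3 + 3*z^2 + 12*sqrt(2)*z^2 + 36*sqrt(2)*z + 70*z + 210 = (z + 3)*(z + 5*sqrt(2))*(z + 7*sqrt(2))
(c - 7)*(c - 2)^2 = c^3 - 11*c^2 + 32*c - 28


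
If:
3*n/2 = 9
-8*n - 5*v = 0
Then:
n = 6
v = -48/5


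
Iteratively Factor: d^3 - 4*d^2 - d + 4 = (d - 4)*(d^2 - 1) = (d - 4)*(d + 1)*(d - 1)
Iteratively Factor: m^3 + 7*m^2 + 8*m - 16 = (m - 1)*(m^2 + 8*m + 16) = (m - 1)*(m + 4)*(m + 4)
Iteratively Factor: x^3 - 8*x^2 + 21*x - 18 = (x - 3)*(x^2 - 5*x + 6) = (x - 3)*(x - 2)*(x - 3)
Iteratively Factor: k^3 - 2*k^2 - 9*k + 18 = (k + 3)*(k^2 - 5*k + 6) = (k - 3)*(k + 3)*(k - 2)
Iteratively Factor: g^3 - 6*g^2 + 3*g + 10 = (g + 1)*(g^2 - 7*g + 10) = (g - 2)*(g + 1)*(g - 5)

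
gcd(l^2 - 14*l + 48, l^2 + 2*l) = 1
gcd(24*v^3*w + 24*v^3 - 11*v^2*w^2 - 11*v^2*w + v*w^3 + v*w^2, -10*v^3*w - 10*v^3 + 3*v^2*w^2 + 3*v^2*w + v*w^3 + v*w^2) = v*w + v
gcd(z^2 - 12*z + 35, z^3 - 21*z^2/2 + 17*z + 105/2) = z^2 - 12*z + 35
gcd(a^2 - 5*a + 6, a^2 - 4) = a - 2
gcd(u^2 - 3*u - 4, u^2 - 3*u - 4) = u^2 - 3*u - 4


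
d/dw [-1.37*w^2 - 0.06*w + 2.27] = -2.74*w - 0.06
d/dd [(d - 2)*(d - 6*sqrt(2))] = 2*d - 6*sqrt(2) - 2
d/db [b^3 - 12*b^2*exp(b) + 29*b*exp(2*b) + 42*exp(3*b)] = -12*b^2*exp(b) + 3*b^2 + 58*b*exp(2*b) - 24*b*exp(b) + 126*exp(3*b) + 29*exp(2*b)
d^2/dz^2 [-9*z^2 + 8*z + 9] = -18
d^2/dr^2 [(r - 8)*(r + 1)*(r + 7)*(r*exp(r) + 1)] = r^4*exp(r) + 8*r^3*exp(r) - 45*r^2*exp(r) - 284*r*exp(r) + 6*r - 226*exp(r)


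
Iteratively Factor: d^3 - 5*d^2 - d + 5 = (d - 5)*(d^2 - 1) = (d - 5)*(d + 1)*(d - 1)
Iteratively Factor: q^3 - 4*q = (q - 2)*(q^2 + 2*q) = q*(q - 2)*(q + 2)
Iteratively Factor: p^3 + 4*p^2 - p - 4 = (p + 1)*(p^2 + 3*p - 4) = (p - 1)*(p + 1)*(p + 4)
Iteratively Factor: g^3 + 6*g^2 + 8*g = (g + 4)*(g^2 + 2*g) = (g + 2)*(g + 4)*(g)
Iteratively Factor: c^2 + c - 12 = (c - 3)*(c + 4)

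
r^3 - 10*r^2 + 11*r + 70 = (r - 7)*(r - 5)*(r + 2)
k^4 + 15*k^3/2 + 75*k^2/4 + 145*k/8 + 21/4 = (k + 1/2)*(k + 3/2)*(k + 2)*(k + 7/2)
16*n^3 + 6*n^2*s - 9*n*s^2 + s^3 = (-8*n + s)*(-2*n + s)*(n + s)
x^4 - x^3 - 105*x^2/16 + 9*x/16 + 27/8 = (x - 3)*(x - 3/4)*(x + 3/4)*(x + 2)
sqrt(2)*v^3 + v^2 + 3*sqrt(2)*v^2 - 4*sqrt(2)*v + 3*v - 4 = (v - 1)*(v + 4)*(sqrt(2)*v + 1)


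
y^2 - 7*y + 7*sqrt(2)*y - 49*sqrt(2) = (y - 7)*(y + 7*sqrt(2))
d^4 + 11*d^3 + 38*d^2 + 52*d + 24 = (d + 1)*(d + 2)^2*(d + 6)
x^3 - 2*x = x*(x - sqrt(2))*(x + sqrt(2))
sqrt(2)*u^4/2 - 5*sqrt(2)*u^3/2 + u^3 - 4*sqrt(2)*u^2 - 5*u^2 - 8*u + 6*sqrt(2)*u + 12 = (u - 6)*(u - 1)*(u + 2)*(sqrt(2)*u/2 + 1)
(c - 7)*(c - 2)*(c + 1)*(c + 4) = c^4 - 4*c^3 - 27*c^2 + 34*c + 56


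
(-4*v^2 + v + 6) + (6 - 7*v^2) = -11*v^2 + v + 12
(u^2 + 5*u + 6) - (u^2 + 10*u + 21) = -5*u - 15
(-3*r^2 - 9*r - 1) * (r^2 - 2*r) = -3*r^4 - 3*r^3 + 17*r^2 + 2*r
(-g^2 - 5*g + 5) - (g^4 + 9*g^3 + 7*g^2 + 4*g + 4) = -g^4 - 9*g^3 - 8*g^2 - 9*g + 1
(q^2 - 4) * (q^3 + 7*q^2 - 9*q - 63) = q^5 + 7*q^4 - 13*q^3 - 91*q^2 + 36*q + 252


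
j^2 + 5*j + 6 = (j + 2)*(j + 3)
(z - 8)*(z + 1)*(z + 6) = z^3 - z^2 - 50*z - 48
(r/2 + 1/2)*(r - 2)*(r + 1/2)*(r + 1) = r^4/2 + r^3/4 - 3*r^2/2 - 7*r/4 - 1/2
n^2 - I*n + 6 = (n - 3*I)*(n + 2*I)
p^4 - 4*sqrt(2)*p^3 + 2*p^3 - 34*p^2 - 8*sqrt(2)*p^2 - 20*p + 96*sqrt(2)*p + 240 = (p - 4)*(p + 6)*(p - 5*sqrt(2))*(p + sqrt(2))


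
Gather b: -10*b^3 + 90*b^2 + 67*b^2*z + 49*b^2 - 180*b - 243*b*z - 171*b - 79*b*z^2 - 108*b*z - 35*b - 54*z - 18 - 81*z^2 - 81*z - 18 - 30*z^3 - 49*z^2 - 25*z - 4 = -10*b^3 + b^2*(67*z + 139) + b*(-79*z^2 - 351*z - 386) - 30*z^3 - 130*z^2 - 160*z - 40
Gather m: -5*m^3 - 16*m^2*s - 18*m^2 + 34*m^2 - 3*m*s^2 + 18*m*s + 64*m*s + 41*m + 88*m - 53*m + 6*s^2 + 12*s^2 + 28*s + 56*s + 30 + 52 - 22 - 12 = -5*m^3 + m^2*(16 - 16*s) + m*(-3*s^2 + 82*s + 76) + 18*s^2 + 84*s + 48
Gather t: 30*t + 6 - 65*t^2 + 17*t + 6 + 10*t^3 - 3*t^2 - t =10*t^3 - 68*t^2 + 46*t + 12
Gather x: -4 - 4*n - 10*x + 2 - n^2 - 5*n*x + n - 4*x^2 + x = -n^2 - 3*n - 4*x^2 + x*(-5*n - 9) - 2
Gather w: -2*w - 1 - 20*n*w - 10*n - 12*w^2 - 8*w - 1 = -10*n - 12*w^2 + w*(-20*n - 10) - 2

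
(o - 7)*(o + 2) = o^2 - 5*o - 14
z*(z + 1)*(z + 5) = z^3 + 6*z^2 + 5*z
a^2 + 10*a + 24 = (a + 4)*(a + 6)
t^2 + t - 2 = (t - 1)*(t + 2)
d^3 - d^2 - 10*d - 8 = (d - 4)*(d + 1)*(d + 2)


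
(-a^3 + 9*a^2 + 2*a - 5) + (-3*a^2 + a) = -a^3 + 6*a^2 + 3*a - 5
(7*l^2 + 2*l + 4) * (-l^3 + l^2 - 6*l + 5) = -7*l^5 + 5*l^4 - 44*l^3 + 27*l^2 - 14*l + 20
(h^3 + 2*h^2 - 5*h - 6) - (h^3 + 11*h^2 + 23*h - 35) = -9*h^2 - 28*h + 29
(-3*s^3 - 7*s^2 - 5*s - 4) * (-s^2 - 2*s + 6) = 3*s^5 + 13*s^4 + s^3 - 28*s^2 - 22*s - 24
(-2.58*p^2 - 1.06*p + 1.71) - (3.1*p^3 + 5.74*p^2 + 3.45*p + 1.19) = -3.1*p^3 - 8.32*p^2 - 4.51*p + 0.52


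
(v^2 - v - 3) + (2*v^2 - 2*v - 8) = 3*v^2 - 3*v - 11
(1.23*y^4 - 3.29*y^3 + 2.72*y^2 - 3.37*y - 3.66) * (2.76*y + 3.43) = 3.3948*y^5 - 4.8615*y^4 - 3.7775*y^3 + 0.0284000000000013*y^2 - 21.6607*y - 12.5538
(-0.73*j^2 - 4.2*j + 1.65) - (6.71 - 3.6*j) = -0.73*j^2 - 0.6*j - 5.06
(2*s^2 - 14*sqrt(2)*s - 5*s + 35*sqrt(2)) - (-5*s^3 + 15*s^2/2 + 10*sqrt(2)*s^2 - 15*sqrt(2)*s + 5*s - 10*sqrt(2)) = 5*s^3 - 10*sqrt(2)*s^2 - 11*s^2/2 - 10*s + sqrt(2)*s + 45*sqrt(2)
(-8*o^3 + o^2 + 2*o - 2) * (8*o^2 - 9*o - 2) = -64*o^5 + 80*o^4 + 23*o^3 - 36*o^2 + 14*o + 4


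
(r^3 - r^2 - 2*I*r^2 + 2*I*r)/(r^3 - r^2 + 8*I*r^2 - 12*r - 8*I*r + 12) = r*(r - 2*I)/(r^2 + 8*I*r - 12)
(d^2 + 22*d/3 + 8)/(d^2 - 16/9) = 3*(d + 6)/(3*d - 4)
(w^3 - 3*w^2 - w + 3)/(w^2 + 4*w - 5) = (w^2 - 2*w - 3)/(w + 5)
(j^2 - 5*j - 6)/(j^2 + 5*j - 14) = (j^2 - 5*j - 6)/(j^2 + 5*j - 14)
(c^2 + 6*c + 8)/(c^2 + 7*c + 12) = (c + 2)/(c + 3)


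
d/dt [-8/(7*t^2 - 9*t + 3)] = 8*(14*t - 9)/(7*t^2 - 9*t + 3)^2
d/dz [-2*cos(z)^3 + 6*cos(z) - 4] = -6*sin(z)^3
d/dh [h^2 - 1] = 2*h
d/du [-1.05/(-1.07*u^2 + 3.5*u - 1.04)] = (3.675 - 2.247*u)/(1.07*u^2 - 3.5*u + 1.04)^2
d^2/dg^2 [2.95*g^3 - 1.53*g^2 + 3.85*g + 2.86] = 17.7*g - 3.06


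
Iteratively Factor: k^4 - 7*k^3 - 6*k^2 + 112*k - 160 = (k - 5)*(k^3 - 2*k^2 - 16*k + 32) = (k - 5)*(k - 2)*(k^2 - 16) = (k - 5)*(k - 2)*(k + 4)*(k - 4)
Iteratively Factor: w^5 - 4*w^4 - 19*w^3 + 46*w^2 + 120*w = (w)*(w^4 - 4*w^3 - 19*w^2 + 46*w + 120) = w*(w - 4)*(w^3 - 19*w - 30) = w*(w - 5)*(w - 4)*(w^2 + 5*w + 6) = w*(w - 5)*(w - 4)*(w + 2)*(w + 3)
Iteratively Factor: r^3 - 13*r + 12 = (r - 1)*(r^2 + r - 12) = (r - 1)*(r + 4)*(r - 3)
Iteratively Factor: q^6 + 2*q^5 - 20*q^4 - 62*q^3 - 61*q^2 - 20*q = (q + 1)*(q^5 + q^4 - 21*q^3 - 41*q^2 - 20*q) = q*(q + 1)*(q^4 + q^3 - 21*q^2 - 41*q - 20) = q*(q + 1)^2*(q^3 - 21*q - 20) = q*(q + 1)^3*(q^2 - q - 20) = q*(q + 1)^3*(q + 4)*(q - 5)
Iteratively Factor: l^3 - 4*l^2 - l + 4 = (l - 4)*(l^2 - 1) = (l - 4)*(l + 1)*(l - 1)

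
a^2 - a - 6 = (a - 3)*(a + 2)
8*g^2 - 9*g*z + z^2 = (-8*g + z)*(-g + z)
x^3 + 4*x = x*(x - 2*I)*(x + 2*I)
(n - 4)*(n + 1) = n^2 - 3*n - 4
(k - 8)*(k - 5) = k^2 - 13*k + 40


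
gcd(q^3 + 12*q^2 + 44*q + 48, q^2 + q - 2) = q + 2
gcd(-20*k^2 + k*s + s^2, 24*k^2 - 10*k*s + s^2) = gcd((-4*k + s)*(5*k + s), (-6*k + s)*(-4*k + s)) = -4*k + s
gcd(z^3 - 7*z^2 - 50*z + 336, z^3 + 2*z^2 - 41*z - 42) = z^2 + z - 42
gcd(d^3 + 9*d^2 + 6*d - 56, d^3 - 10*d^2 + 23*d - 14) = d - 2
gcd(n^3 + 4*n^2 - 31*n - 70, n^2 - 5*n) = n - 5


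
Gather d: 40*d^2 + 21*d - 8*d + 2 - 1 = 40*d^2 + 13*d + 1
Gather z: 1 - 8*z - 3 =-8*z - 2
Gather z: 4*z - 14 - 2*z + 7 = 2*z - 7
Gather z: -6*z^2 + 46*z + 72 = -6*z^2 + 46*z + 72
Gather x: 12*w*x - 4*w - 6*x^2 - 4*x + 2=-4*w - 6*x^2 + x*(12*w - 4) + 2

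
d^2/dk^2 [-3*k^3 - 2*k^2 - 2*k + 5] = -18*k - 4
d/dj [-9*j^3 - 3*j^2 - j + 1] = -27*j^2 - 6*j - 1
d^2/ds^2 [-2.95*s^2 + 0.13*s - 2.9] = -5.90000000000000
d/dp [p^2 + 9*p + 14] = 2*p + 9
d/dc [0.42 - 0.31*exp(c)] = -0.31*exp(c)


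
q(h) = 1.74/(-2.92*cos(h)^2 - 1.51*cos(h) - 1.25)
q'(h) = 1.74*(-5.84*sin(h)*cos(h) - 1.51*sin(h))/(-2.92*cos(h)^2 - 1.51*cos(h) - 1.25)^2 = -(10.1616*cos(h) + 2.6274)*sin(h)/(2.92*cos(h)^2 + 1.51*cos(h) + 1.25)^2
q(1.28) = -0.90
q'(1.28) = -1.44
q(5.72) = -0.38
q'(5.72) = 0.28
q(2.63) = -0.81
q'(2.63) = 0.66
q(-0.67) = -0.41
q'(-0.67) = 0.37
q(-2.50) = -0.91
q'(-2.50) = -0.90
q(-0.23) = -0.32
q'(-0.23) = 0.09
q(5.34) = -0.55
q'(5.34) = 0.70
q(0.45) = -0.35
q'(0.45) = -0.21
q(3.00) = -0.66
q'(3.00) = 0.15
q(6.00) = -0.32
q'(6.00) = 0.12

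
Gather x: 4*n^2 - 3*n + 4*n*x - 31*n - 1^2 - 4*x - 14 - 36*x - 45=4*n^2 - 34*n + x*(4*n - 40) - 60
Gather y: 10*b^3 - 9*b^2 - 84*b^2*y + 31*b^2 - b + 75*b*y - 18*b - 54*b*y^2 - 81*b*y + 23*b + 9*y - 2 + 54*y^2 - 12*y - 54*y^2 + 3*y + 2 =10*b^3 + 22*b^2 - 54*b*y^2 + 4*b + y*(-84*b^2 - 6*b)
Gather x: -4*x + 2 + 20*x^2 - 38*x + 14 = 20*x^2 - 42*x + 16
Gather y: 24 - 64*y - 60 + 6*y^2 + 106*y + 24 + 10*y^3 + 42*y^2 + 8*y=10*y^3 + 48*y^2 + 50*y - 12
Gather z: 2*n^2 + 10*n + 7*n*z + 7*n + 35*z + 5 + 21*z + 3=2*n^2 + 17*n + z*(7*n + 56) + 8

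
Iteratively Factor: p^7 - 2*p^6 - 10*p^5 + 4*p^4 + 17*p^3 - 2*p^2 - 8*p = (p + 1)*(p^6 - 3*p^5 - 7*p^4 + 11*p^3 + 6*p^2 - 8*p) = (p + 1)*(p + 2)*(p^5 - 5*p^4 + 3*p^3 + 5*p^2 - 4*p) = p*(p + 1)*(p + 2)*(p^4 - 5*p^3 + 3*p^2 + 5*p - 4) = p*(p - 4)*(p + 1)*(p + 2)*(p^3 - p^2 - p + 1) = p*(p - 4)*(p + 1)^2*(p + 2)*(p^2 - 2*p + 1) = p*(p - 4)*(p - 1)*(p + 1)^2*(p + 2)*(p - 1)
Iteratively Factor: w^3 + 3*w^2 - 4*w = (w + 4)*(w^2 - w) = w*(w + 4)*(w - 1)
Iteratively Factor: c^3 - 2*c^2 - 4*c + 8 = (c - 2)*(c^2 - 4) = (c - 2)^2*(c + 2)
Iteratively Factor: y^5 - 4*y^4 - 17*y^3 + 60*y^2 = (y)*(y^4 - 4*y^3 - 17*y^2 + 60*y) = y*(y - 3)*(y^3 - y^2 - 20*y) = y*(y - 5)*(y - 3)*(y^2 + 4*y) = y^2*(y - 5)*(y - 3)*(y + 4)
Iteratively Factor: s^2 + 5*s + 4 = (s + 1)*(s + 4)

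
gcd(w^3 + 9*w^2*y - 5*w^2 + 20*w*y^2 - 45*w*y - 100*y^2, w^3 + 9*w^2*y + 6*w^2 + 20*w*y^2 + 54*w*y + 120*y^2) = w^2 + 9*w*y + 20*y^2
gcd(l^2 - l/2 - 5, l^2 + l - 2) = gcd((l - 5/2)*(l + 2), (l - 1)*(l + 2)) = l + 2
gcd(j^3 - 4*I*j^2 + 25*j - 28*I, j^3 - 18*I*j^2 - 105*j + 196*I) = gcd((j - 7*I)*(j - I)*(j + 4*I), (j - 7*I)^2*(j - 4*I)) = j - 7*I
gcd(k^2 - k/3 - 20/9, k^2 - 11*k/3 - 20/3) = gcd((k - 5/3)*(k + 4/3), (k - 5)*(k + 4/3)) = k + 4/3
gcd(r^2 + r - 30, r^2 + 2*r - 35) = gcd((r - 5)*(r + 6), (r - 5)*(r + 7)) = r - 5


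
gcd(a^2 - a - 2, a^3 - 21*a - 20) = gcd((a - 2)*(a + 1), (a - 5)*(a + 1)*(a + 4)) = a + 1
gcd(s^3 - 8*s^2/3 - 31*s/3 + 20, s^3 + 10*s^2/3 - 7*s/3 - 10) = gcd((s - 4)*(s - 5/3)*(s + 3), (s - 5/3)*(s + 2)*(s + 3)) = s^2 + 4*s/3 - 5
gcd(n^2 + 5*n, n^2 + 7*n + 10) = n + 5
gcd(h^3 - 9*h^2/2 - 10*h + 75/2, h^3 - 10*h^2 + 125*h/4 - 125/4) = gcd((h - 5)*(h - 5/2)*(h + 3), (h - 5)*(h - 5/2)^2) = h^2 - 15*h/2 + 25/2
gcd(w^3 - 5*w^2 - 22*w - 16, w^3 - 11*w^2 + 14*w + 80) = w^2 - 6*w - 16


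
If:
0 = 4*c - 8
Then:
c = 2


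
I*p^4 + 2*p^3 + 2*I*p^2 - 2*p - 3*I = (p - 1)*(p - 3*I)*(p + I)*(I*p + I)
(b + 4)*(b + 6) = b^2 + 10*b + 24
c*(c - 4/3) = c^2 - 4*c/3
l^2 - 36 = (l - 6)*(l + 6)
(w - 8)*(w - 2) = w^2 - 10*w + 16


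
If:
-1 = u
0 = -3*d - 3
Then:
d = -1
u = -1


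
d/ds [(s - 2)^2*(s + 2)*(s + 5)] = 4*s^3 + 9*s^2 - 28*s - 12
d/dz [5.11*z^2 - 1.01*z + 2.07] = 10.22*z - 1.01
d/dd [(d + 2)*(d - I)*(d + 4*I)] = 3*d^2 + d*(4 + 6*I) + 4 + 6*I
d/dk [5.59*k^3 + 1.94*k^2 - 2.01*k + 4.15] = 16.77*k^2 + 3.88*k - 2.01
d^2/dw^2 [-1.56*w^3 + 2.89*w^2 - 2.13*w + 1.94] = 5.78 - 9.36*w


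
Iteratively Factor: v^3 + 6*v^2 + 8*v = (v)*(v^2 + 6*v + 8) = v*(v + 4)*(v + 2)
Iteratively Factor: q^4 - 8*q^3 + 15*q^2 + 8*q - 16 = (q - 4)*(q^3 - 4*q^2 - q + 4) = (q - 4)*(q + 1)*(q^2 - 5*q + 4) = (q - 4)^2*(q + 1)*(q - 1)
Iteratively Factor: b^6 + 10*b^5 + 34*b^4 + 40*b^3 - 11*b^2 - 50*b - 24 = (b + 2)*(b^5 + 8*b^4 + 18*b^3 + 4*b^2 - 19*b - 12) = (b + 1)*(b + 2)*(b^4 + 7*b^3 + 11*b^2 - 7*b - 12) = (b + 1)^2*(b + 2)*(b^3 + 6*b^2 + 5*b - 12) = (b - 1)*(b + 1)^2*(b + 2)*(b^2 + 7*b + 12) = (b - 1)*(b + 1)^2*(b + 2)*(b + 4)*(b + 3)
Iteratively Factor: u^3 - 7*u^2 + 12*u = (u - 4)*(u^2 - 3*u) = (u - 4)*(u - 3)*(u)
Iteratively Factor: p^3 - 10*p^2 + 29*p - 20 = (p - 1)*(p^2 - 9*p + 20) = (p - 4)*(p - 1)*(p - 5)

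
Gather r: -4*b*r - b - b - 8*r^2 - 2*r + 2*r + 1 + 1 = -4*b*r - 2*b - 8*r^2 + 2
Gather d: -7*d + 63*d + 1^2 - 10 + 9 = 56*d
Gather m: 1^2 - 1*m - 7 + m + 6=0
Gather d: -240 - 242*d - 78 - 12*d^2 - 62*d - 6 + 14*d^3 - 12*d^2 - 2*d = 14*d^3 - 24*d^2 - 306*d - 324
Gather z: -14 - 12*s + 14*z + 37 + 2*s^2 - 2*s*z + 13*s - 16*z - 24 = 2*s^2 + s + z*(-2*s - 2) - 1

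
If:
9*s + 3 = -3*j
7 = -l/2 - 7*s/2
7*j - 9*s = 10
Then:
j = 7/10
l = -301/30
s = -17/30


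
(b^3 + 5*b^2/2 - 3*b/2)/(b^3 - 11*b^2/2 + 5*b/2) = (b + 3)/(b - 5)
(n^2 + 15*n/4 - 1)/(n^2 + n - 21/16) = 4*(4*n^2 + 15*n - 4)/(16*n^2 + 16*n - 21)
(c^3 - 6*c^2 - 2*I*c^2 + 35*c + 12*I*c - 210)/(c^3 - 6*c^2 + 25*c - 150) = (c - 7*I)/(c - 5*I)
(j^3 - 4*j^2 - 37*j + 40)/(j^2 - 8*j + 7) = (j^2 - 3*j - 40)/(j - 7)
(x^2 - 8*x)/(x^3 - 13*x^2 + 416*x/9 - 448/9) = 9*x/(9*x^2 - 45*x + 56)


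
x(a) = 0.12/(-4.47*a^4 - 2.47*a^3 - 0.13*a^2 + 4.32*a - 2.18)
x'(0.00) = -0.11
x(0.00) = -0.06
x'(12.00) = 0.00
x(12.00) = -0.00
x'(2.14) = 0.00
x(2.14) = -0.00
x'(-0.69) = -0.03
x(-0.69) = -0.02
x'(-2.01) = -0.00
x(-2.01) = -0.00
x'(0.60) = 0.51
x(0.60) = -0.16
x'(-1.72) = -0.01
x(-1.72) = -0.00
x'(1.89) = 0.00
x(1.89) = -0.00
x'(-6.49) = -0.00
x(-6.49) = -0.00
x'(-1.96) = -0.00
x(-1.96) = -0.00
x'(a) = 0.12*(17.88*a^3 + 7.41*a^2 + 0.26*a - 4.32)/(-4.47*a^4 - 2.47*a^3 - 0.13*a^2 + 4.32*a - 2.18)^2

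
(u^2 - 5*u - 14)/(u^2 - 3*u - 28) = (u + 2)/(u + 4)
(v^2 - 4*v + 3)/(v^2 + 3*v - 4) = (v - 3)/(v + 4)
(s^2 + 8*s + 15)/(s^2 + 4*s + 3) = (s + 5)/(s + 1)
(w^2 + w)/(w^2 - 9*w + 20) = w*(w + 1)/(w^2 - 9*w + 20)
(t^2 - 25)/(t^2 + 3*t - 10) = (t - 5)/(t - 2)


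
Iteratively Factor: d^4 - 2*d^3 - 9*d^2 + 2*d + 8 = (d - 4)*(d^3 + 2*d^2 - d - 2) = (d - 4)*(d + 2)*(d^2 - 1) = (d - 4)*(d + 1)*(d + 2)*(d - 1)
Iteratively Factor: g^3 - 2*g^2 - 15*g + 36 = (g - 3)*(g^2 + g - 12) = (g - 3)*(g + 4)*(g - 3)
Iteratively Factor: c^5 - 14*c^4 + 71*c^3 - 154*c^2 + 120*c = (c - 2)*(c^4 - 12*c^3 + 47*c^2 - 60*c) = (c - 3)*(c - 2)*(c^3 - 9*c^2 + 20*c) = (c - 4)*(c - 3)*(c - 2)*(c^2 - 5*c) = c*(c - 4)*(c - 3)*(c - 2)*(c - 5)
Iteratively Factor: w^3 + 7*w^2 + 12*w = (w)*(w^2 + 7*w + 12) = w*(w + 4)*(w + 3)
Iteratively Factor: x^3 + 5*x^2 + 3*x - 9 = (x - 1)*(x^2 + 6*x + 9) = (x - 1)*(x + 3)*(x + 3)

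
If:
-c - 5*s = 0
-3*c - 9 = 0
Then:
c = -3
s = 3/5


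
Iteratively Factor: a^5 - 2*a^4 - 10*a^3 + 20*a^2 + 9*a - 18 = (a - 2)*(a^4 - 10*a^2 + 9) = (a - 3)*(a - 2)*(a^3 + 3*a^2 - a - 3) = (a - 3)*(a - 2)*(a + 1)*(a^2 + 2*a - 3) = (a - 3)*(a - 2)*(a + 1)*(a + 3)*(a - 1)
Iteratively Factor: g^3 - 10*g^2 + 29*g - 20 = (g - 5)*(g^2 - 5*g + 4) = (g - 5)*(g - 1)*(g - 4)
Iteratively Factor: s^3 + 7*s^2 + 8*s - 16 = (s + 4)*(s^2 + 3*s - 4) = (s + 4)^2*(s - 1)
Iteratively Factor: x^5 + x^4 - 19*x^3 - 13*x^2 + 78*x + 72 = (x + 2)*(x^4 - x^3 - 17*x^2 + 21*x + 36) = (x - 3)*(x + 2)*(x^3 + 2*x^2 - 11*x - 12) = (x - 3)^2*(x + 2)*(x^2 + 5*x + 4) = (x - 3)^2*(x + 2)*(x + 4)*(x + 1)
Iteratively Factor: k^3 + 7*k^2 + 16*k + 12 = (k + 2)*(k^2 + 5*k + 6) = (k + 2)*(k + 3)*(k + 2)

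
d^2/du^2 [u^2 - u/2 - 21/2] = 2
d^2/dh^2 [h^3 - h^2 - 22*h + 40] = 6*h - 2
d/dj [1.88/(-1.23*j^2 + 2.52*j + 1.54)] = (4.6248*j - 4.7376)/(-1.23*j^2 + 2.52*j + 1.54)^2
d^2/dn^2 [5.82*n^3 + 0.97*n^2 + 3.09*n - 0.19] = 34.92*n + 1.94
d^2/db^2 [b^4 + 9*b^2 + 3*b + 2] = 12*b^2 + 18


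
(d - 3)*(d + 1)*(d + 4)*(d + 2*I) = d^4 + 2*d^3 + 2*I*d^3 - 11*d^2 + 4*I*d^2 - 12*d - 22*I*d - 24*I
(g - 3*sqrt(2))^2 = g^2 - 6*sqrt(2)*g + 18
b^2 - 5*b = b*(b - 5)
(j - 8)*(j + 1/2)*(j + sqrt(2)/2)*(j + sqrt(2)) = j^4 - 15*j^3/2 + 3*sqrt(2)*j^3/2 - 45*sqrt(2)*j^2/4 - 3*j^2 - 6*sqrt(2)*j - 15*j/2 - 4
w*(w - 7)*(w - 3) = w^3 - 10*w^2 + 21*w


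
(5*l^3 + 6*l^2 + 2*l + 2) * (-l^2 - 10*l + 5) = -5*l^5 - 56*l^4 - 37*l^3 + 8*l^2 - 10*l + 10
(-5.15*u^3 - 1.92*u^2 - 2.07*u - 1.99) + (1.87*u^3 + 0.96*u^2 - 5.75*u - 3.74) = -3.28*u^3 - 0.96*u^2 - 7.82*u - 5.73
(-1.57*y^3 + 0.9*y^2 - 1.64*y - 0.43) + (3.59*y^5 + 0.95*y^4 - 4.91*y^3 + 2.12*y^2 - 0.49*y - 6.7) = 3.59*y^5 + 0.95*y^4 - 6.48*y^3 + 3.02*y^2 - 2.13*y - 7.13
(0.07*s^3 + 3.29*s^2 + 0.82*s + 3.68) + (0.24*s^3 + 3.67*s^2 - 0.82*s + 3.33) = 0.31*s^3 + 6.96*s^2 + 7.01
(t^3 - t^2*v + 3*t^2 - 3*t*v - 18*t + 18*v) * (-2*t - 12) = -2*t^4 + 2*t^3*v - 18*t^3 + 18*t^2*v + 216*t - 216*v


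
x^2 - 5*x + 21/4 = (x - 7/2)*(x - 3/2)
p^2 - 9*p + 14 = (p - 7)*(p - 2)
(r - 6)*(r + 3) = r^2 - 3*r - 18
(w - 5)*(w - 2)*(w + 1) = w^3 - 6*w^2 + 3*w + 10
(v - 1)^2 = v^2 - 2*v + 1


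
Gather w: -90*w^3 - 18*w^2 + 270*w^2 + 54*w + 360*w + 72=-90*w^3 + 252*w^2 + 414*w + 72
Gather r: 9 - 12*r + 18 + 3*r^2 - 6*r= 3*r^2 - 18*r + 27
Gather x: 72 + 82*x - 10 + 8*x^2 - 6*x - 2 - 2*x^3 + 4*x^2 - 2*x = -2*x^3 + 12*x^2 + 74*x + 60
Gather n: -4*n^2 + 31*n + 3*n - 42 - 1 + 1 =-4*n^2 + 34*n - 42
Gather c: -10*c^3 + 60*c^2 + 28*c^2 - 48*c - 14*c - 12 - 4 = -10*c^3 + 88*c^2 - 62*c - 16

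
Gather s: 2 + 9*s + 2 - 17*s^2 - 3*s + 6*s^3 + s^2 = 6*s^3 - 16*s^2 + 6*s + 4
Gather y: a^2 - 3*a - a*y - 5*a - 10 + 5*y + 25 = a^2 - 8*a + y*(5 - a) + 15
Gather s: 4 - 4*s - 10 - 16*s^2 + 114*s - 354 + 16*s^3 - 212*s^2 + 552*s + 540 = 16*s^3 - 228*s^2 + 662*s + 180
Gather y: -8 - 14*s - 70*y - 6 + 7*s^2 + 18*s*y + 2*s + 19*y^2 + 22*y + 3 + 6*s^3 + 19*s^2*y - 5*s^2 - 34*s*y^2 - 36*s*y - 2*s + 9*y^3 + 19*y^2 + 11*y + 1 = 6*s^3 + 2*s^2 - 14*s + 9*y^3 + y^2*(38 - 34*s) + y*(19*s^2 - 18*s - 37) - 10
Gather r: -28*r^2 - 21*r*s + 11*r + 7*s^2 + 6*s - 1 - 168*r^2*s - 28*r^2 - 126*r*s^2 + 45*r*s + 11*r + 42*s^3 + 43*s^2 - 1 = r^2*(-168*s - 56) + r*(-126*s^2 + 24*s + 22) + 42*s^3 + 50*s^2 + 6*s - 2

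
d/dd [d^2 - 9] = 2*d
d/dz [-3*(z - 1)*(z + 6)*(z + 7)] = -9*z^2 - 72*z - 87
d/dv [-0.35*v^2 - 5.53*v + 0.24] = -0.7*v - 5.53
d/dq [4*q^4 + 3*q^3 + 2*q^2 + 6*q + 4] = 16*q^3 + 9*q^2 + 4*q + 6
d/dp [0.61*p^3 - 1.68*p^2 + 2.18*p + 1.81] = 1.83*p^2 - 3.36*p + 2.18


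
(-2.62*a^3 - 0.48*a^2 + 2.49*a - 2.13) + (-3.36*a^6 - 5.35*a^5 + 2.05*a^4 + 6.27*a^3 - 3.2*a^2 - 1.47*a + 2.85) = -3.36*a^6 - 5.35*a^5 + 2.05*a^4 + 3.65*a^3 - 3.68*a^2 + 1.02*a + 0.72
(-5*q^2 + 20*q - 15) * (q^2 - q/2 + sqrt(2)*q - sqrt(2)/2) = -5*q^4 - 5*sqrt(2)*q^3 + 45*q^3/2 - 25*q^2 + 45*sqrt(2)*q^2/2 - 25*sqrt(2)*q + 15*q/2 + 15*sqrt(2)/2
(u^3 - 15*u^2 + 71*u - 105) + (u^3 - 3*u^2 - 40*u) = 2*u^3 - 18*u^2 + 31*u - 105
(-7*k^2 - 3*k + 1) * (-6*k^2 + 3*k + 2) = 42*k^4 - 3*k^3 - 29*k^2 - 3*k + 2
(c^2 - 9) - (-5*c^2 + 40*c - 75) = 6*c^2 - 40*c + 66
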